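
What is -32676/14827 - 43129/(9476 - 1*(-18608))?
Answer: -1552489/415156 ≈ -3.7395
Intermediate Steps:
-32676/14827 - 43129/(9476 - 1*(-18608)) = -32676*1/14827 - 43129/(9476 + 18608) = -32676/14827 - 43129/28084 = -32676/14827 - 43129*1/28084 = -32676/14827 - 43/28 = -1552489/415156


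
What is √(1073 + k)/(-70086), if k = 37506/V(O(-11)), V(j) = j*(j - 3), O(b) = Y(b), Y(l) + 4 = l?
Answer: -√68170/525645 ≈ -0.00049671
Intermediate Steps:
Y(l) = -4 + l
O(b) = -4 + b
V(j) = j*(-3 + j)
k = 6251/45 (k = 37506/(((-4 - 11)*(-3 + (-4 - 11)))) = 37506/((-15*(-3 - 15))) = 37506/((-15*(-18))) = 37506/270 = 37506*(1/270) = 6251/45 ≈ 138.91)
√(1073 + k)/(-70086) = √(1073 + 6251/45)/(-70086) = √(54536/45)*(-1/70086) = (2*√68170/15)*(-1/70086) = -√68170/525645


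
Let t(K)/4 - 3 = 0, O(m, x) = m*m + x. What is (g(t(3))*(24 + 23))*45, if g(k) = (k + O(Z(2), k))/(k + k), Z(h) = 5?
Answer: 34545/8 ≈ 4318.1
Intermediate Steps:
O(m, x) = x + m² (O(m, x) = m² + x = x + m²)
t(K) = 12 (t(K) = 12 + 4*0 = 12 + 0 = 12)
g(k) = (25 + 2*k)/(2*k) (g(k) = (k + (k + 5²))/(k + k) = (k + (k + 25))/((2*k)) = (k + (25 + k))*(1/(2*k)) = (25 + 2*k)*(1/(2*k)) = (25 + 2*k)/(2*k))
(g(t(3))*(24 + 23))*45 = (((25/2 + 12)/12)*(24 + 23))*45 = (((1/12)*(49/2))*47)*45 = ((49/24)*47)*45 = (2303/24)*45 = 34545/8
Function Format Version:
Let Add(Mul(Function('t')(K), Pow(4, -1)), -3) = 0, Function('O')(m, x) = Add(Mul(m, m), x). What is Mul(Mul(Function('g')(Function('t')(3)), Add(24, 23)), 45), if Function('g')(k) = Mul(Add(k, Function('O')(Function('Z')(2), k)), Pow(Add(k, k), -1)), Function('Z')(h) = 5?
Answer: Rational(34545, 8) ≈ 4318.1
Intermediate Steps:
Function('O')(m, x) = Add(x, Pow(m, 2)) (Function('O')(m, x) = Add(Pow(m, 2), x) = Add(x, Pow(m, 2)))
Function('t')(K) = 12 (Function('t')(K) = Add(12, Mul(4, 0)) = Add(12, 0) = 12)
Function('g')(k) = Mul(Rational(1, 2), Pow(k, -1), Add(25, Mul(2, k))) (Function('g')(k) = Mul(Add(k, Add(k, Pow(5, 2))), Pow(Add(k, k), -1)) = Mul(Add(k, Add(k, 25)), Pow(Mul(2, k), -1)) = Mul(Add(k, Add(25, k)), Mul(Rational(1, 2), Pow(k, -1))) = Mul(Add(25, Mul(2, k)), Mul(Rational(1, 2), Pow(k, -1))) = Mul(Rational(1, 2), Pow(k, -1), Add(25, Mul(2, k))))
Mul(Mul(Function('g')(Function('t')(3)), Add(24, 23)), 45) = Mul(Mul(Mul(Pow(12, -1), Add(Rational(25, 2), 12)), Add(24, 23)), 45) = Mul(Mul(Mul(Rational(1, 12), Rational(49, 2)), 47), 45) = Mul(Mul(Rational(49, 24), 47), 45) = Mul(Rational(2303, 24), 45) = Rational(34545, 8)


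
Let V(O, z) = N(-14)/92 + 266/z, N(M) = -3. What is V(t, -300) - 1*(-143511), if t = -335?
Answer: 990219557/6900 ≈ 1.4351e+5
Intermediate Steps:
V(O, z) = -3/92 + 266/z
V(t, -300) - 1*(-143511) = (-3/92 + 266/(-300)) - 1*(-143511) = (-3/92 + 266*(-1/300)) + 143511 = (-3/92 - 133/150) + 143511 = -6343/6900 + 143511 = 990219557/6900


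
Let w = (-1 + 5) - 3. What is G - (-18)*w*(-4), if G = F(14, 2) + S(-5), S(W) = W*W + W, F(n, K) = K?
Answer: -50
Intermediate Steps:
S(W) = W + W² (S(W) = W² + W = W + W²)
w = 1 (w = 4 - 3 = 1)
G = 22 (G = 2 - 5*(1 - 5) = 2 - 5*(-4) = 2 + 20 = 22)
G - (-18)*w*(-4) = 22 - (-18)*1*(-4) = 22 - (-18)*(-4) = 22 - 1*72 = 22 - 72 = -50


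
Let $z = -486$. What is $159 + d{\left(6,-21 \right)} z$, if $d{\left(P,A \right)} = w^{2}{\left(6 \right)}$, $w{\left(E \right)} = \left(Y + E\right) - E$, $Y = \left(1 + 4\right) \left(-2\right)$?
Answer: $-48441$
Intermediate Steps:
$Y = -10$ ($Y = 5 \left(-2\right) = -10$)
$w{\left(E \right)} = -10$ ($w{\left(E \right)} = \left(-10 + E\right) - E = -10$)
$d{\left(P,A \right)} = 100$ ($d{\left(P,A \right)} = \left(-10\right)^{2} = 100$)
$159 + d{\left(6,-21 \right)} z = 159 + 100 \left(-486\right) = 159 - 48600 = -48441$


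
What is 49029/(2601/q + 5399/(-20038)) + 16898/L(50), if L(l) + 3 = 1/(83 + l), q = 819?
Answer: 11835729489577/1054634927 ≈ 11223.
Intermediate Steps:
L(l) = -3 + 1/(83 + l)
49029/(2601/q + 5399/(-20038)) + 16898/L(50) = 49029/(2601/819 + 5399/(-20038)) + 16898/(((-248 - 3*50)/(83 + 50))) = 49029/(2601*(1/819) + 5399*(-1/20038)) + 16898/(((-248 - 150)/133)) = 49029/(289/91 - 5399/20038) + 16898/(((1/133)*(-398))) = 49029/(5299673/1823458) + 16898/(-398/133) = 49029*(1823458/5299673) + 16898*(-133/398) = 89402322282/5299673 - 1123717/199 = 11835729489577/1054634927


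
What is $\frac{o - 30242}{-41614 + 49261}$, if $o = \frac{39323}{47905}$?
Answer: $- \frac{482901229}{122109845} \approx -3.9546$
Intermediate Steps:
$o = \frac{39323}{47905}$ ($o = 39323 \cdot \frac{1}{47905} = \frac{39323}{47905} \approx 0.82085$)
$\frac{o - 30242}{-41614 + 49261} = \frac{\frac{39323}{47905} - 30242}{-41614 + 49261} = - \frac{1448703687}{47905 \cdot 7647} = \left(- \frac{1448703687}{47905}\right) \frac{1}{7647} = - \frac{482901229}{122109845}$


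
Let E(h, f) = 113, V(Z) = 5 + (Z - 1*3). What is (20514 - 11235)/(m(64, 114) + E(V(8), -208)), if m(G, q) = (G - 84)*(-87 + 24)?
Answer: 9279/1373 ≈ 6.7582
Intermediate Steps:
V(Z) = 2 + Z (V(Z) = 5 + (Z - 3) = 5 + (-3 + Z) = 2 + Z)
m(G, q) = 5292 - 63*G (m(G, q) = (-84 + G)*(-63) = 5292 - 63*G)
(20514 - 11235)/(m(64, 114) + E(V(8), -208)) = (20514 - 11235)/((5292 - 63*64) + 113) = 9279/((5292 - 4032) + 113) = 9279/(1260 + 113) = 9279/1373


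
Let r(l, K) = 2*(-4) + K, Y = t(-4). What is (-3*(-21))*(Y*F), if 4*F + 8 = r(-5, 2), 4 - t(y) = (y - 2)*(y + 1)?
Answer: 3087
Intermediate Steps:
t(y) = 4 - (1 + y)*(-2 + y) (t(y) = 4 - (y - 2)*(y + 1) = 4 - (-2 + y)*(1 + y) = 4 - (1 + y)*(-2 + y))
Y = -14 (Y = 6 - 4 - 1*(-4)² = 6 - 4 - 1*16 = 6 - 4 - 16 = -14)
r(l, K) = -8 + K
F = -7/2 (F = -2 + (-8 + 2)/4 = -2 + (¼)*(-6) = -2 - 3/2 = -7/2 ≈ -3.5000)
(-3*(-21))*(Y*F) = (-3*(-21))*(-14*(-7/2)) = 63*49 = 3087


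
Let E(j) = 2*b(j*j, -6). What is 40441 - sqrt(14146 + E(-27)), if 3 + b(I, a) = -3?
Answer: 40441 - sqrt(14134) ≈ 40322.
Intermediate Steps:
b(I, a) = -6 (b(I, a) = -3 - 3 = -6)
E(j) = -12 (E(j) = 2*(-6) = -12)
40441 - sqrt(14146 + E(-27)) = 40441 - sqrt(14146 - 12) = 40441 - sqrt(14134)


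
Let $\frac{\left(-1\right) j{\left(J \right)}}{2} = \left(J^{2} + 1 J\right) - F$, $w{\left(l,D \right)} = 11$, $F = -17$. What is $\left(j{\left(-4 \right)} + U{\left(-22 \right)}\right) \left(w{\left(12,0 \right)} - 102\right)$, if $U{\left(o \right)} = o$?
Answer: $7280$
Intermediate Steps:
$j{\left(J \right)} = -34 - 2 J - 2 J^{2}$ ($j{\left(J \right)} = - 2 \left(\left(J^{2} + 1 J\right) - -17\right) = - 2 \left(\left(J^{2} + J\right) + 17\right) = - 2 \left(\left(J + J^{2}\right) + 17\right) = - 2 \left(17 + J + J^{2}\right) = -34 - 2 J - 2 J^{2}$)
$\left(j{\left(-4 \right)} + U{\left(-22 \right)}\right) \left(w{\left(12,0 \right)} - 102\right) = \left(\left(-34 - -8 - 2 \left(-4\right)^{2}\right) - 22\right) \left(11 - 102\right) = \left(\left(-34 + 8 - 32\right) - 22\right) \left(11 - 102\right) = \left(\left(-34 + 8 - 32\right) - 22\right) \left(-91\right) = \left(-58 - 22\right) \left(-91\right) = \left(-80\right) \left(-91\right) = 7280$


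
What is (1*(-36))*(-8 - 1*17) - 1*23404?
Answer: -22504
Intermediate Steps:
(1*(-36))*(-8 - 1*17) - 1*23404 = -36*(-8 - 17) - 23404 = -36*(-25) - 23404 = 900 - 23404 = -22504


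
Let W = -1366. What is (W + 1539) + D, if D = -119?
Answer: 54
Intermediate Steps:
(W + 1539) + D = (-1366 + 1539) - 119 = 173 - 119 = 54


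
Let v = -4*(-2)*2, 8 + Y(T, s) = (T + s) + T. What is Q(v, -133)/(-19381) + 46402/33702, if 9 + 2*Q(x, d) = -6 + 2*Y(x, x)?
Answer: 898221847/653178462 ≈ 1.3752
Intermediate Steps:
Y(T, s) = -8 + s + 2*T (Y(T, s) = -8 + ((T + s) + T) = -8 + (s + 2*T) = -8 + s + 2*T)
v = 16 (v = 8*2 = 16)
Q(x, d) = -31/2 + 3*x (Q(x, d) = -9/2 + (-6 + 2*(-8 + x + 2*x))/2 = -9/2 + (-6 + 2*(-8 + 3*x))/2 = -9/2 + (-6 + (-16 + 6*x))/2 = -9/2 + (-22 + 6*x)/2 = -9/2 + (-11 + 3*x) = -31/2 + 3*x)
Q(v, -133)/(-19381) + 46402/33702 = (-31/2 + 3*16)/(-19381) + 46402/33702 = (-31/2 + 48)*(-1/19381) + 46402*(1/33702) = (65/2)*(-1/19381) + 23201/16851 = -65/38762 + 23201/16851 = 898221847/653178462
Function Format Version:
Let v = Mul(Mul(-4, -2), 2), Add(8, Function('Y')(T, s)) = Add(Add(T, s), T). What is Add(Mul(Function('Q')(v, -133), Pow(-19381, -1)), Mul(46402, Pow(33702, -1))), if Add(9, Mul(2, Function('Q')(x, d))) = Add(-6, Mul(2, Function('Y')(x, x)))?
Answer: Rational(898221847, 653178462) ≈ 1.3752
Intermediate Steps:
Function('Y')(T, s) = Add(-8, s, Mul(2, T)) (Function('Y')(T, s) = Add(-8, Add(Add(T, s), T)) = Add(-8, Add(s, Mul(2, T))) = Add(-8, s, Mul(2, T)))
v = 16 (v = Mul(8, 2) = 16)
Function('Q')(x, d) = Add(Rational(-31, 2), Mul(3, x)) (Function('Q')(x, d) = Add(Rational(-9, 2), Mul(Rational(1, 2), Add(-6, Mul(2, Add(-8, x, Mul(2, x)))))) = Add(Rational(-9, 2), Mul(Rational(1, 2), Add(-6, Mul(2, Add(-8, Mul(3, x)))))) = Add(Rational(-9, 2), Mul(Rational(1, 2), Add(-6, Add(-16, Mul(6, x))))) = Add(Rational(-9, 2), Mul(Rational(1, 2), Add(-22, Mul(6, x)))) = Add(Rational(-9, 2), Add(-11, Mul(3, x))) = Add(Rational(-31, 2), Mul(3, x)))
Add(Mul(Function('Q')(v, -133), Pow(-19381, -1)), Mul(46402, Pow(33702, -1))) = Add(Mul(Add(Rational(-31, 2), Mul(3, 16)), Pow(-19381, -1)), Mul(46402, Pow(33702, -1))) = Add(Mul(Add(Rational(-31, 2), 48), Rational(-1, 19381)), Mul(46402, Rational(1, 33702))) = Add(Mul(Rational(65, 2), Rational(-1, 19381)), Rational(23201, 16851)) = Add(Rational(-65, 38762), Rational(23201, 16851)) = Rational(898221847, 653178462)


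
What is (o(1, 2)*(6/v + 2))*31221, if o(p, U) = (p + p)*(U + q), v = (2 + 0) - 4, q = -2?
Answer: 0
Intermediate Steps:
v = -2 (v = 2 - 4 = -2)
o(p, U) = 2*p*(-2 + U) (o(p, U) = (p + p)*(U - 2) = (2*p)*(-2 + U) = 2*p*(-2 + U))
(o(1, 2)*(6/v + 2))*31221 = ((2*1*(-2 + 2))*(6/(-2) + 2))*31221 = ((2*1*0)*(6*(-1/2) + 2))*31221 = (0*(-3 + 2))*31221 = (0*(-1))*31221 = 0*31221 = 0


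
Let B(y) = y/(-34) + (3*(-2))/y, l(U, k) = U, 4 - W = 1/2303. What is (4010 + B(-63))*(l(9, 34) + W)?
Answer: 42879164539/822171 ≈ 52154.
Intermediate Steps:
W = 9211/2303 (W = 4 - 1/2303 = 9211/2303 ≈ 3.9996)
B(y) = -6/y - y/34 (B(y) = y*(-1/34) - 6/y = -y/34 - 6/y = -6/y - y/34)
(4010 + B(-63))*(l(9, 34) + W) = (4010 + (-6/(-63) - 1/34*(-63)))*(9 + 9211/2303) = (4010 + (-6*(-1/63) + 63/34))*(29938/2303) = (4010 + (2/21 + 63/34))*(29938/2303) = (4010 + 1391/714)*(29938/2303) = (2864531/714)*(29938/2303) = 42879164539/822171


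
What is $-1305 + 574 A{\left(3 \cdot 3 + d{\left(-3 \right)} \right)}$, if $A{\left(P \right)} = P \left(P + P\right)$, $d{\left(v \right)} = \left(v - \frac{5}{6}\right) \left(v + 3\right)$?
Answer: $91683$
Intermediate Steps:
$d{\left(v \right)} = \left(3 + v\right) \left(- \frac{5}{6} + v\right)$ ($d{\left(v \right)} = \left(v - \frac{5}{6}\right) \left(3 + v\right) = \left(- \frac{5}{6} + v\right) \left(3 + v\right) = \left(3 + v\right) \left(- \frac{5}{6} + v\right)$)
$A{\left(P \right)} = 2 P^{2}$ ($A{\left(P \right)} = P 2 P = 2 P^{2}$)
$-1305 + 574 A{\left(3 \cdot 3 + d{\left(-3 \right)} \right)} = -1305 + 574 \cdot 2 \left(3 \cdot 3 + \left(- \frac{5}{2} + \left(-3\right)^{2} + \frac{13}{6} \left(-3\right)\right)\right)^{2} = -1305 + 574 \cdot 2 \left(9 - 0\right)^{2} = -1305 + 574 \cdot 2 \left(9 + 0\right)^{2} = -1305 + 574 \cdot 2 \cdot 9^{2} = -1305 + 574 \cdot 2 \cdot 81 = -1305 + 574 \cdot 162 = -1305 + 92988 = 91683$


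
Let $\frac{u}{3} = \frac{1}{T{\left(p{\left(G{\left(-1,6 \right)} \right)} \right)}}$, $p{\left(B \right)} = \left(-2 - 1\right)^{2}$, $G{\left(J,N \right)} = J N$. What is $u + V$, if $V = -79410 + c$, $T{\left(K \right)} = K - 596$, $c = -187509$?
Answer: $- \frac{156681456}{587} \approx -2.6692 \cdot 10^{5}$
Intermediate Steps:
$p{\left(B \right)} = 9$ ($p{\left(B \right)} = \left(-3\right)^{2} = 9$)
$T{\left(K \right)} = -596 + K$
$V = -266919$ ($V = -79410 - 187509 = -266919$)
$u = - \frac{3}{587}$ ($u = \frac{3}{-596 + 9} = \frac{3}{-587} = 3 \left(- \frac{1}{587}\right) = - \frac{3}{587} \approx -0.0051107$)
$u + V = - \frac{3}{587} - 266919 = - \frac{156681456}{587}$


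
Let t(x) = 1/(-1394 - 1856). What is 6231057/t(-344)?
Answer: -20250935250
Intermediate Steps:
t(x) = -1/3250 (t(x) = 1/(-3250) = -1/3250)
6231057/t(-344) = 6231057/(-1/3250) = 6231057*(-3250) = -20250935250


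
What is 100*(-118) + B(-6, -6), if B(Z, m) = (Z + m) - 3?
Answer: -11815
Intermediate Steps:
B(Z, m) = -3 + Z + m
100*(-118) + B(-6, -6) = 100*(-118) + (-3 - 6 - 6) = -11800 - 15 = -11815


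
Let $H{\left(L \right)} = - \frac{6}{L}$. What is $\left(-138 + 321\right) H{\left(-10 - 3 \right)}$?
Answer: $\frac{1098}{13} \approx 84.462$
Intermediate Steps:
$\left(-138 + 321\right) H{\left(-10 - 3 \right)} = \left(-138 + 321\right) \left(- \frac{6}{-10 - 3}\right) = 183 \left(- \frac{6}{-10 - 3}\right) = 183 \left(- \frac{6}{-13}\right) = 183 \left(\left(-6\right) \left(- \frac{1}{13}\right)\right) = 183 \cdot \frac{6}{13} = \frac{1098}{13}$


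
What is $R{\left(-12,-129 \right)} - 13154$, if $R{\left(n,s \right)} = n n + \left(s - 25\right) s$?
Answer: $6856$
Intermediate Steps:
$R{\left(n,s \right)} = n^{2} + s \left(-25 + s\right)$ ($R{\left(n,s \right)} = n^{2} + \left(-25 + s\right) s = n^{2} + s \left(-25 + s\right)$)
$R{\left(-12,-129 \right)} - 13154 = \left(\left(-12\right)^{2} + \left(-129\right)^{2} - -3225\right) - 13154 = \left(144 + 16641 + 3225\right) - 13154 = 20010 - 13154 = 6856$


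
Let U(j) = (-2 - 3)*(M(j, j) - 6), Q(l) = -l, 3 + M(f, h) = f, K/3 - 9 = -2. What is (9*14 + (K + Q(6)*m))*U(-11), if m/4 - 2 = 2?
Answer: 5100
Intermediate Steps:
K = 21 (K = 27 + 3*(-2) = 27 - 6 = 21)
M(f, h) = -3 + f
m = 16 (m = 8 + 4*2 = 8 + 8 = 16)
U(j) = 45 - 5*j (U(j) = (-2 - 3)*((-3 + j) - 6) = -5*(-9 + j) = 45 - 5*j)
(9*14 + (K + Q(6)*m))*U(-11) = (9*14 + (21 - 1*6*16))*(45 - 5*(-11)) = (126 + (21 - 6*16))*(45 + 55) = (126 + (21 - 96))*100 = (126 - 75)*100 = 51*100 = 5100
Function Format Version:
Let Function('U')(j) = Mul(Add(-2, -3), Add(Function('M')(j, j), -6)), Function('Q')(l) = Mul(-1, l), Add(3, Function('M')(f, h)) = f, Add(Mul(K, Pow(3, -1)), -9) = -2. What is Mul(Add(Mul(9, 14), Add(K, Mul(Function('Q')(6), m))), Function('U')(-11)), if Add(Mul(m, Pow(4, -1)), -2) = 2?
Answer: 5100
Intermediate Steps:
K = 21 (K = Add(27, Mul(3, -2)) = Add(27, -6) = 21)
Function('M')(f, h) = Add(-3, f)
m = 16 (m = Add(8, Mul(4, 2)) = Add(8, 8) = 16)
Function('U')(j) = Add(45, Mul(-5, j)) (Function('U')(j) = Mul(Add(-2, -3), Add(Add(-3, j), -6)) = Mul(-5, Add(-9, j)) = Add(45, Mul(-5, j)))
Mul(Add(Mul(9, 14), Add(K, Mul(Function('Q')(6), m))), Function('U')(-11)) = Mul(Add(Mul(9, 14), Add(21, Mul(Mul(-1, 6), 16))), Add(45, Mul(-5, -11))) = Mul(Add(126, Add(21, Mul(-6, 16))), Add(45, 55)) = Mul(Add(126, Add(21, -96)), 100) = Mul(Add(126, -75), 100) = Mul(51, 100) = 5100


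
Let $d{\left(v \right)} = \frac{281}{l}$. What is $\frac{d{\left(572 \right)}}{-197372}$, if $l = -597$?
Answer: $\frac{281}{117831084} \approx 2.3848 \cdot 10^{-6}$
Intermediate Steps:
$d{\left(v \right)} = - \frac{281}{597}$ ($d{\left(v \right)} = \frac{281}{-597} = 281 \left(- \frac{1}{597}\right) = - \frac{281}{597}$)
$\frac{d{\left(572 \right)}}{-197372} = - \frac{281}{597 \left(-197372\right)} = \left(- \frac{281}{597}\right) \left(- \frac{1}{197372}\right) = \frac{281}{117831084}$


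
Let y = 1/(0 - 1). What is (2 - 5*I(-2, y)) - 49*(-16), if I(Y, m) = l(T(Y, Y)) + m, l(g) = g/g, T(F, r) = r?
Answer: 786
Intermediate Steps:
y = -1 (y = 1/(-1) = -1)
l(g) = 1
I(Y, m) = 1 + m
(2 - 5*I(-2, y)) - 49*(-16) = (2 - 5*(1 - 1)) - 49*(-16) = (2 - 5*0) + 784 = (2 + 0) + 784 = 2 + 784 = 786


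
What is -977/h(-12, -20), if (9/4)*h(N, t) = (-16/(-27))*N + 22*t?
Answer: 79137/16096 ≈ 4.9166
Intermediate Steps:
h(N, t) = 64*N/243 + 88*t/9 (h(N, t) = 4*((-16/(-27))*N + 22*t)/9 = 4*((-16*(-1/27))*N + 22*t)/9 = 4*(16*N/27 + 22*t)/9 = 4*(22*t + 16*N/27)/9 = 64*N/243 + 88*t/9)
-977/h(-12, -20) = -977/((64/243)*(-12) + (88/9)*(-20)) = -977/(-256/81 - 1760/9) = -977/(-16096/81) = -977*(-81/16096) = 79137/16096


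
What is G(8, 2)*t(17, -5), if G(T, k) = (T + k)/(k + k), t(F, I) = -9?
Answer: -45/2 ≈ -22.500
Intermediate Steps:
G(T, k) = (T + k)/(2*k) (G(T, k) = (T + k)/((2*k)) = (T + k)*(1/(2*k)) = (T + k)/(2*k))
G(8, 2)*t(17, -5) = ((½)*(8 + 2)/2)*(-9) = ((½)*(½)*10)*(-9) = (5/2)*(-9) = -45/2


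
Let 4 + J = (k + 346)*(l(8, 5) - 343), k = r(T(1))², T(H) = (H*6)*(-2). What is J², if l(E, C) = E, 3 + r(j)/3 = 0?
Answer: 20463016401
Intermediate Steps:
T(H) = -12*H (T(H) = (6*H)*(-2) = -12*H)
r(j) = -9 (r(j) = -9 + 3*0 = -9 + 0 = -9)
k = 81 (k = (-9)² = 81)
J = -143049 (J = -4 + (81 + 346)*(8 - 343) = -4 + 427*(-335) = -4 - 143045 = -143049)
J² = (-143049)² = 20463016401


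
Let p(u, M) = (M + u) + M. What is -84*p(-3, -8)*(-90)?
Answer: -143640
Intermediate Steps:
p(u, M) = u + 2*M
-84*p(-3, -8)*(-90) = -84*(-3 + 2*(-8))*(-90) = -84*(-3 - 16)*(-90) = -84*(-19)*(-90) = 1596*(-90) = -143640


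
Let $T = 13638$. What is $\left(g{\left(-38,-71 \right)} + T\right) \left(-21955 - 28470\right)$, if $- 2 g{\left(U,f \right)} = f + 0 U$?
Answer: $- \frac{1378972475}{2} \approx -6.8949 \cdot 10^{8}$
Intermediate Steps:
$g{\left(U,f \right)} = - \frac{f}{2}$ ($g{\left(U,f \right)} = - \frac{f + 0 U}{2} = - \frac{f + 0}{2} = - \frac{f}{2}$)
$\left(g{\left(-38,-71 \right)} + T\right) \left(-21955 - 28470\right) = \left(\left(- \frac{1}{2}\right) \left(-71\right) + 13638\right) \left(-21955 - 28470\right) = \left(\frac{71}{2} + 13638\right) \left(-50425\right) = \frac{27347}{2} \left(-50425\right) = - \frac{1378972475}{2}$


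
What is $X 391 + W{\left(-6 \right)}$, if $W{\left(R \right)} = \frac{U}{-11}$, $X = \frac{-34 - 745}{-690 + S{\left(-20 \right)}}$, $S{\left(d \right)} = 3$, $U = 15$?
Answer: $\frac{3340174}{7557} \approx 442.0$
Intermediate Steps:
$X = \frac{779}{687}$ ($X = \frac{-34 - 745}{-690 + 3} = - \frac{779}{-687} = \left(-779\right) \left(- \frac{1}{687}\right) = \frac{779}{687} \approx 1.1339$)
$W{\left(R \right)} = - \frac{15}{11}$ ($W{\left(R \right)} = \frac{15}{-11} = 15 \left(- \frac{1}{11}\right) = - \frac{15}{11}$)
$X 391 + W{\left(-6 \right)} = \frac{779}{687} \cdot 391 - \frac{15}{11} = \frac{304589}{687} - \frac{15}{11} = \frac{3340174}{7557}$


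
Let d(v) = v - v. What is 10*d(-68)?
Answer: 0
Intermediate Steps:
d(v) = 0
10*d(-68) = 10*0 = 0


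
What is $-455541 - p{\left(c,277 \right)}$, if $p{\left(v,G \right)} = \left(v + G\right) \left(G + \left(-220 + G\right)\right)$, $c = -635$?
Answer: $-335969$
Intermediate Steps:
$p{\left(v,G \right)} = \left(-220 + 2 G\right) \left(G + v\right)$ ($p{\left(v,G \right)} = \left(G + v\right) \left(-220 + 2 G\right) = \left(-220 + 2 G\right) \left(G + v\right)$)
$-455541 - p{\left(c,277 \right)} = -455541 - \left(\left(-220\right) 277 - -139700 + 2 \cdot 277^{2} + 2 \cdot 277 \left(-635\right)\right) = -455541 - \left(-60940 + 139700 + 2 \cdot 76729 - 351790\right) = -455541 - \left(-60940 + 139700 + 153458 - 351790\right) = -455541 - -119572 = -455541 + 119572 = -335969$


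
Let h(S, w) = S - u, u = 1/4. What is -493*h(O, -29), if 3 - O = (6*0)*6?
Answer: -5423/4 ≈ -1355.8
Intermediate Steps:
u = ¼ ≈ 0.25000
O = 3 (O = 3 - 6*0*6 = 3 - 0*6 = 3 - 1*0 = 3 + 0 = 3)
h(S, w) = -¼ + S (h(S, w) = S - 1*¼ = S - ¼ = -¼ + S)
-493*h(O, -29) = -493*(-¼ + 3) = -493*11/4 = -5423/4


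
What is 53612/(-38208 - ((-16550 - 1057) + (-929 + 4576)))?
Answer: -13403/6062 ≈ -2.2110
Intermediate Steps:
53612/(-38208 - ((-16550 - 1057) + (-929 + 4576))) = 53612/(-38208 - (-17607 + 3647)) = 53612/(-38208 - 1*(-13960)) = 53612/(-38208 + 13960) = 53612/(-24248) = 53612*(-1/24248) = -13403/6062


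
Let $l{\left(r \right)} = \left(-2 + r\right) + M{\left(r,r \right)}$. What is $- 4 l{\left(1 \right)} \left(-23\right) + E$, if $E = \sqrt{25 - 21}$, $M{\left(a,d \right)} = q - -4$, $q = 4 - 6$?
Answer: $94$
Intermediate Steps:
$q = -2$ ($q = 4 - 6 = -2$)
$M{\left(a,d \right)} = 2$ ($M{\left(a,d \right)} = -2 - -4 = -2 + 4 = 2$)
$E = 2$ ($E = \sqrt{4} = 2$)
$l{\left(r \right)} = r$ ($l{\left(r \right)} = \left(-2 + r\right) + 2 = r$)
$- 4 l{\left(1 \right)} \left(-23\right) + E = \left(-4\right) 1 \left(-23\right) + 2 = \left(-4\right) \left(-23\right) + 2 = 92 + 2 = 94$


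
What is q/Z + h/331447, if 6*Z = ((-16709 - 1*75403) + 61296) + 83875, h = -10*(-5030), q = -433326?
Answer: -859078748632/17586246373 ≈ -48.849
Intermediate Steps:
h = 50300
Z = 53059/6 (Z = (((-16709 - 1*75403) + 61296) + 83875)/6 = (((-16709 - 75403) + 61296) + 83875)/6 = ((-92112 + 61296) + 83875)/6 = (-30816 + 83875)/6 = (⅙)*53059 = 53059/6 ≈ 8843.2)
q/Z + h/331447 = -433326/53059/6 + 50300/331447 = -433326*6/53059 + 50300*(1/331447) = -2599956/53059 + 50300/331447 = -859078748632/17586246373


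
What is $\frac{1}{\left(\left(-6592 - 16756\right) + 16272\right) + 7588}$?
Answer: $\frac{1}{512} \approx 0.0019531$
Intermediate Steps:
$\frac{1}{\left(\left(-6592 - 16756\right) + 16272\right) + 7588} = \frac{1}{\left(-23348 + 16272\right) + 7588} = \frac{1}{-7076 + 7588} = \frac{1}{512}$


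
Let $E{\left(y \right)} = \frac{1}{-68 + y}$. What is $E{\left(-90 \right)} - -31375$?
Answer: $\frac{4957249}{158} \approx 31375.0$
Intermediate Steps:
$E{\left(-90 \right)} - -31375 = \frac{1}{-68 - 90} - -31375 = \frac{1}{-158} + 31375 = - \frac{1}{158} + 31375 = \frac{4957249}{158}$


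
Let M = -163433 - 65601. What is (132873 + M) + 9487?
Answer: -86674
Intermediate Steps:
M = -229034
(132873 + M) + 9487 = (132873 - 229034) + 9487 = -96161 + 9487 = -86674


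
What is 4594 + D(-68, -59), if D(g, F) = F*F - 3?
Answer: 8072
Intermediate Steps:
D(g, F) = -3 + F**2 (D(g, F) = F**2 - 3 = -3 + F**2)
4594 + D(-68, -59) = 4594 + (-3 + (-59)**2) = 4594 + (-3 + 3481) = 4594 + 3478 = 8072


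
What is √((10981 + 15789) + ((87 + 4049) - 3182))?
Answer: 2*√6931 ≈ 166.51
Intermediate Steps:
√((10981 + 15789) + ((87 + 4049) - 3182)) = √(26770 + (4136 - 3182)) = √(26770 + 954) = √27724 = 2*√6931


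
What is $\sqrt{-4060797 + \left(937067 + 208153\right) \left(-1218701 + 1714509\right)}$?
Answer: $3 \sqrt{63089464107} \approx 7.5353 \cdot 10^{5}$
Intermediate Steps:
$\sqrt{-4060797 + \left(937067 + 208153\right) \left(-1218701 + 1714509\right)} = \sqrt{-4060797 + 1145220 \cdot 495808} = \sqrt{-4060797 + 567809237760} = \sqrt{567805176963} = 3 \sqrt{63089464107}$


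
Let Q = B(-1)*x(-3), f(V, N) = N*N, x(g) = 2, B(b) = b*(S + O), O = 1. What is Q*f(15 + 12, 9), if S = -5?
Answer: 648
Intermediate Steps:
B(b) = -4*b (B(b) = b*(-5 + 1) = b*(-4) = -4*b)
f(V, N) = N²
Q = 8 (Q = -4*(-1)*2 = 4*2 = 8)
Q*f(15 + 12, 9) = 8*9² = 8*81 = 648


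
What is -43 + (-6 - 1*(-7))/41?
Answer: -1762/41 ≈ -42.976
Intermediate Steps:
-43 + (-6 - 1*(-7))/41 = -43 + (-6 + 7)*(1/41) = -43 + 1*(1/41) = -43 + 1/41 = -1762/41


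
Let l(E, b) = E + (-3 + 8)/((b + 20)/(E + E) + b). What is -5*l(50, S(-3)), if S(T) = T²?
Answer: -234750/929 ≈ -252.69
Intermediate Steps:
l(E, b) = E + 5/(b + (20 + b)/(2*E)) (l(E, b) = E + 5/((20 + b)/((2*E)) + b) = E + 5/((20 + b)*(1/(2*E)) + b) = E + 5/((20 + b)/(2*E) + b) = E + 5/(b + (20 + b)/(2*E)))
-5*l(50, S(-3)) = -250*(30 + (-3)² + 2*50*(-3)²)/(20 + (-3)² + 2*50*(-3)²) = -250*(30 + 9 + 2*50*9)/(20 + 9 + 2*50*9) = -250*(30 + 9 + 900)/(20 + 9 + 900) = -250*939/929 = -5*46950/929 = -234750/929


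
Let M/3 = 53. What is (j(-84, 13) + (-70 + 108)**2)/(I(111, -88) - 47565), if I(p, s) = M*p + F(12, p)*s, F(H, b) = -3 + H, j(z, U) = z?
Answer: -340/7677 ≈ -0.044288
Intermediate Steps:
M = 159 (M = 3*53 = 159)
I(p, s) = 9*s + 159*p (I(p, s) = 159*p + (-3 + 12)*s = 159*p + 9*s = 9*s + 159*p)
(j(-84, 13) + (-70 + 108)**2)/(I(111, -88) - 47565) = (-84 + (-70 + 108)**2)/((9*(-88) + 159*111) - 47565) = (-84 + 38**2)/((-792 + 17649) - 47565) = (-84 + 1444)/(16857 - 47565) = 1360/(-30708) = 1360*(-1/30708) = -340/7677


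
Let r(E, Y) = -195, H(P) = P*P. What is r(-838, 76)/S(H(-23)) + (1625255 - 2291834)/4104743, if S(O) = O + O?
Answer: -1505665467/4342818094 ≈ -0.34670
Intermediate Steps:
H(P) = P**2
S(O) = 2*O
r(-838, 76)/S(H(-23)) + (1625255 - 2291834)/4104743 = -195/(2*(-23)**2) + (1625255 - 2291834)/4104743 = -195/(2*529) - 666579*1/4104743 = -195/1058 - 666579/4104743 = -1505665467/4342818094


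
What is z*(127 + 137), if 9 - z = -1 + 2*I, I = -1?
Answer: 3168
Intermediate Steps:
z = 12 (z = 9 - (-1 + 2*(-1)) = 9 - (-1 - 2) = 9 - 1*(-3) = 9 + 3 = 12)
z*(127 + 137) = 12*(127 + 137) = 12*264 = 3168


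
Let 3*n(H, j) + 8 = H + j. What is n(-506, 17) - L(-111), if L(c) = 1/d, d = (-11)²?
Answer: -60140/363 ≈ -165.67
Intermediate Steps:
n(H, j) = -8/3 + H/3 + j/3 (n(H, j) = -8/3 + (H + j)/3 = -8/3 + (H/3 + j/3) = -8/3 + H/3 + j/3)
d = 121
L(c) = 1/121
n(-506, 17) - L(-111) = (-8/3 + (⅓)*(-506) + (⅓)*17) - 1*1/121 = (-8/3 - 506/3 + 17/3) - 1/121 = -497/3 - 1/121 = -60140/363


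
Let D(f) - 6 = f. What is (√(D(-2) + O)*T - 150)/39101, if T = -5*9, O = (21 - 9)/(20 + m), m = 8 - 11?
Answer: -150/39101 - 180*√85/664717 ≈ -0.0063328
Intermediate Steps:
D(f) = 6 + f
m = -3
O = 12/17 (O = (21 - 9)/(20 - 3) = 12/17 ≈ 0.70588)
T = -45
(√(D(-2) + O)*T - 150)/39101 = (√((6 - 2) + 12/17)*(-45) - 150)/39101 = (√(4 + 12/17)*(-45) - 150)*(1/39101) = (√(80/17)*(-45) - 150)*(1/39101) = ((4*√85/17)*(-45) - 150)*(1/39101) = (-180*√85/17 - 150)*(1/39101) = (-150 - 180*√85/17)*(1/39101) = -150/39101 - 180*√85/664717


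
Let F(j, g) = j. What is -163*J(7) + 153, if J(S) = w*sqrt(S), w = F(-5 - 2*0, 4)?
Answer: 153 + 815*sqrt(7) ≈ 2309.3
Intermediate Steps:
w = -5 (w = -5 - 2*0 = -5 - 1*0 = -5 + 0 = -5)
J(S) = -5*sqrt(S)
-163*J(7) + 153 = -(-815)*sqrt(7) + 153 = 815*sqrt(7) + 153 = 153 + 815*sqrt(7)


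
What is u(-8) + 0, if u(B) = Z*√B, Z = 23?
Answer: 46*I*√2 ≈ 65.054*I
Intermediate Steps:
u(B) = 23*√B
u(-8) + 0 = 23*√(-8) + 0 = 23*(2*I*√2) + 0 = 46*I*√2 + 0 = 46*I*√2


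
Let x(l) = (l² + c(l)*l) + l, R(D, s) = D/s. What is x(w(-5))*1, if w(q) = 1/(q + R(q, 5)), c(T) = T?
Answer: -⅑ ≈ -0.11111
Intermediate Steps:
w(q) = 5/(6*q) (w(q) = 1/(q + q/5) = 1/(6*q/5) = 5/(6*q))
x(l) = l + 2*l² (x(l) = (l² + l*l) + l = (l² + l²) + l = 2*l² + l = l + 2*l²)
x(w(-5))*1 = (((⅚)/(-5))*(1 + 2*((⅚)/(-5))))*1 = (((⅚)*(-⅕))*(1 + 2*((⅚)*(-⅕))))*1 = -(1 + 2*(-⅙))/6*1 = -(1 - ⅓)/6*1 = -⅙*⅔*1 = -⅑*1 = -⅑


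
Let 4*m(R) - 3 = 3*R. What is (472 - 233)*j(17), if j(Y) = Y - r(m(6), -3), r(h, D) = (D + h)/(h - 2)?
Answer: 50668/13 ≈ 3897.5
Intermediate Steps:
m(R) = ¾ + 3*R/4 (m(R) = ¾ + (3*R)/4 = ¾ + 3*R/4)
r(h, D) = (D + h)/(-2 + h)
j(Y) = -9/13 + Y (j(Y) = Y - (-3 + (¾ + (¾)*6))/(-2 + (¾ + (¾)*6)) = Y - (-3 + (¾ + 9/2))/(-2 + (¾ + 9/2)) = Y - (-3 + 21/4)/(-2 + 21/4) = Y - 9/(13/4*4) = Y - 4*9/(13*4) = Y - 1*9/13 = Y - 9/13 = -9/13 + Y)
(472 - 233)*j(17) = (472 - 233)*(-9/13 + 17) = 239*(212/13) = 50668/13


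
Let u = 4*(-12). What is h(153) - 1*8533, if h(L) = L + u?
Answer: -8428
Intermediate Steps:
u = -48
h(L) = -48 + L (h(L) = L - 48 = -48 + L)
h(153) - 1*8533 = (-48 + 153) - 1*8533 = 105 - 8533 = -8428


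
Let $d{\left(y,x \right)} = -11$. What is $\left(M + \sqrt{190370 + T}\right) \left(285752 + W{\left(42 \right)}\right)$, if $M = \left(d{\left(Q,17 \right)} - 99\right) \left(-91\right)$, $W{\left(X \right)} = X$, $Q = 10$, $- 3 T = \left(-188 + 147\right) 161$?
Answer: $2860797940 + \frac{4858498 \sqrt{5997}}{3} \approx 2.9862 \cdot 10^{9}$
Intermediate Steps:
$T = \frac{6601}{3}$ ($T = - \frac{\left(-188 + 147\right) 161}{3} = - \frac{\left(-41\right) 161}{3} = \left(- \frac{1}{3}\right) \left(-6601\right) = \frac{6601}{3} \approx 2200.3$)
$M = 10010$ ($M = \left(-11 - 99\right) \left(-91\right) = \left(-110\right) \left(-91\right) = 10010$)
$\left(M + \sqrt{190370 + T}\right) \left(285752 + W{\left(42 \right)}\right) = \left(10010 + \sqrt{190370 + \frac{6601}{3}}\right) \left(285752 + 42\right) = \left(10010 + \sqrt{\frac{577711}{3}}\right) 285794 = \left(10010 + \frac{17 \sqrt{5997}}{3}\right) 285794 = 2860797940 + \frac{4858498 \sqrt{5997}}{3}$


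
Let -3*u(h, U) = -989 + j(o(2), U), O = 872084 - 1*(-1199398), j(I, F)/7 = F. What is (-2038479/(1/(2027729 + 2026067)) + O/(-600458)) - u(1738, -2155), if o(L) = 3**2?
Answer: -2480965765860591759/300229 ≈ -8.2636e+12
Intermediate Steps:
o(L) = 9
j(I, F) = 7*F
O = 2071482 (O = 872084 + 1199398 = 2071482)
u(h, U) = 989/3 - 7*U/3 (u(h, U) = -(-989 + 7*U)/3 = 989/3 - 7*U/3)
(-2038479/(1/(2027729 + 2026067)) + O/(-600458)) - u(1738, -2155) = (-2038479/(1/(2027729 + 2026067)) + 2071482/(-600458)) - (989/3 - 7/3*(-2155)) = (-2038479/(1/4053796) + 2071482*(-1/600458)) - (989/3 + 15085/3) = (-2038479/1/4053796 - 1035741/300229) - 1*5358 = (-2038479*4053796 - 1035741/300229) - 5358 = (-8263578016284 - 1035741/300229) - 5358 = -2480965764251964777/300229 - 5358 = -2480965765860591759/300229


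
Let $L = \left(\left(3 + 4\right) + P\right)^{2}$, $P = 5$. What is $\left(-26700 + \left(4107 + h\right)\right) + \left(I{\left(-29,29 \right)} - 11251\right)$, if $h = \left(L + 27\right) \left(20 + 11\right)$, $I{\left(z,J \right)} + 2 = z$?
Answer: $-28574$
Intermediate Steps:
$I{\left(z,J \right)} = -2 + z$
$L = 144$ ($L = \left(\left(3 + 4\right) + 5\right)^{2} = \left(7 + 5\right)^{2} = 12^{2} = 144$)
$h = 5301$ ($h = \left(144 + 27\right) \left(20 + 11\right) = 171 \cdot 31 = 5301$)
$\left(-26700 + \left(4107 + h\right)\right) + \left(I{\left(-29,29 \right)} - 11251\right) = \left(-26700 + \left(4107 + 5301\right)\right) - 11282 = \left(-26700 + 9408\right) - 11282 = -17292 - 11282 = -28574$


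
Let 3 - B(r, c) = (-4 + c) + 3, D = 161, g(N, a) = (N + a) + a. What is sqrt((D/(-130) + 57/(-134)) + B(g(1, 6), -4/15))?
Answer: 7*sqrt(9067110)/13065 ≈ 1.6133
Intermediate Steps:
g(N, a) = N + 2*a
B(r, c) = 4 - c (B(r, c) = 3 - ((-4 + c) + 3) = 3 - (-1 + c) = 3 + (1 - c) = 4 - c)
sqrt((D/(-130) + 57/(-134)) + B(g(1, 6), -4/15)) = sqrt((161/(-130) + 57/(-134)) + (4 - (-4)/15)) = sqrt((161*(-1/130) + 57*(-1/134)) + (4 - (-4)/15)) = sqrt((-161/130 - 57/134) + (4 - 1*(-4/15))) = sqrt(-7246/4355 + (4 + 4/15)) = sqrt(-7246/4355 + 64/15) = sqrt(34006/13065) = 7*sqrt(9067110)/13065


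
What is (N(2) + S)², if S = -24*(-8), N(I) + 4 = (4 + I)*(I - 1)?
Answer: 37636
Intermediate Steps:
N(I) = -4 + (-1 + I)*(4 + I) (N(I) = -4 + (4 + I)*(I - 1) = -4 + (4 + I)*(-1 + I) = -4 + (-1 + I)*(4 + I))
S = 192
(N(2) + S)² = ((-8 + 2² + 3*2) + 192)² = ((-8 + 4 + 6) + 192)² = (2 + 192)² = 194² = 37636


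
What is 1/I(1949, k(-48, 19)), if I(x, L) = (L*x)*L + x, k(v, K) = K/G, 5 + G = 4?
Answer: 1/705538 ≈ 1.4174e-6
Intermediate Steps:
G = -1 (G = -5 + 4 = -1)
k(v, K) = -K (k(v, K) = K/(-1) = K*(-1) = -K)
I(x, L) = x + x*L² (I(x, L) = x*L² + x = x + x*L²)
1/I(1949, k(-48, 19)) = 1/(1949*(1 + (-1*19)²)) = 1/(1949*(1 + (-19)²)) = 1/(1949*(1 + 361)) = 1/(1949*362) = 1/705538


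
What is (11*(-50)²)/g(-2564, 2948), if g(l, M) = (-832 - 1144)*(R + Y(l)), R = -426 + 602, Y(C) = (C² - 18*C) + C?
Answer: -1375/653844568 ≈ -2.1029e-6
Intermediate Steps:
Y(C) = C² - 17*C
R = 176
g(l, M) = -347776 - 1976*l*(-17 + l) (g(l, M) = (-832 - 1144)*(176 + l*(-17 + l)) = -1976*(176 + l*(-17 + l)) = -347776 - 1976*l*(-17 + l))
(11*(-50)²)/g(-2564, 2948) = (11*(-50)²)/(-347776 - 1976*(-2564)*(-17 - 2564)) = (11*2500)/(-347776 - 1976*(-2564)*(-2581)) = 27500/(-347776 - 13076543584) = 27500/(-13076891360) = 27500*(-1/13076891360) = -1375/653844568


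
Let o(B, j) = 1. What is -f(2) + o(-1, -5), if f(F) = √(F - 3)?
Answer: 1 - I ≈ 1.0 - 1.0*I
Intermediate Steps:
f(F) = √(-3 + F)
-f(2) + o(-1, -5) = -√(-3 + 2) + 1 = -√(-1) + 1 = -I + 1 = 1 - I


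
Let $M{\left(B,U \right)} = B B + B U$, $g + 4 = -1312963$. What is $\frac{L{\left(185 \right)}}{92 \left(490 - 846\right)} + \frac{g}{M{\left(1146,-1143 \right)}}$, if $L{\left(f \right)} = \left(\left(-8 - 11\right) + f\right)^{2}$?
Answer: $- \frac{5387129089}{14075172} \approx -382.74$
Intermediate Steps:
$g = -1312967$ ($g = -4 - 1312963 = -1312967$)
$M{\left(B,U \right)} = B^{2} + B U$
$L{\left(f \right)} = \left(-19 + f\right)^{2}$
$\frac{L{\left(185 \right)}}{92 \left(490 - 846\right)} + \frac{g}{M{\left(1146,-1143 \right)}} = \frac{\left(-19 + 185\right)^{2}}{92 \left(490 - 846\right)} - \frac{1312967}{1146 \left(1146 - 1143\right)} = \frac{166^{2}}{92 \left(-356\right)} - \frac{1312967}{1146 \cdot 3} = \frac{27556}{-32752} - \frac{1312967}{3438} = 27556 \left(- \frac{1}{32752}\right) - \frac{1312967}{3438} = - \frac{6889}{8188} - \frac{1312967}{3438} = - \frac{5387129089}{14075172}$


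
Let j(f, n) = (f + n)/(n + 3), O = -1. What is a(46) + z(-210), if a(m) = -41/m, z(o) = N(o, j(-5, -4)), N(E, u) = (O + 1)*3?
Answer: -41/46 ≈ -0.89130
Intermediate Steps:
j(f, n) = (f + n)/(3 + n)
N(E, u) = 0 (N(E, u) = (-1 + 1)*3 = 0*3 = 0)
z(o) = 0
a(46) + z(-210) = -41/46 + 0 = -41/46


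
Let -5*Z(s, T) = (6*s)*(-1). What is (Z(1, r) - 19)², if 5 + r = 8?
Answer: 7921/25 ≈ 316.84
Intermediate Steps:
r = 3 (r = -5 + 8 = 3)
Z(s, T) = 6*s/5 (Z(s, T) = -6*s*(-1)/5 = -(-6)*s/5 = 6*s/5)
(Z(1, r) - 19)² = ((6/5)*1 - 19)² = (6/5 - 19)² = (-89/5)² = 7921/25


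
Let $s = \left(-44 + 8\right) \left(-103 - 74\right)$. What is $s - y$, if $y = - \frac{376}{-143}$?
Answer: $\frac{910820}{143} \approx 6369.4$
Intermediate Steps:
$y = \frac{376}{143}$ ($y = \left(-376\right) \left(- \frac{1}{143}\right) = \frac{376}{143} \approx 2.6294$)
$s = 6372$ ($s = \left(-36\right) \left(-177\right) = 6372$)
$s - y = 6372 - \frac{376}{143} = \frac{910820}{143}$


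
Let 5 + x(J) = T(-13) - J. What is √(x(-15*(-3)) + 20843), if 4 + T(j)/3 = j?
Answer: √20742 ≈ 144.02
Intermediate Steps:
T(j) = -12 + 3*j
x(J) = -56 - J (x(J) = -5 + ((-12 + 3*(-13)) - J) = -5 + ((-12 - 39) - J) = -5 + (-51 - J) = -56 - J)
√(x(-15*(-3)) + 20843) = √((-56 - (-15)*(-3)) + 20843) = √((-56 - 1*45) + 20843) = √((-56 - 45) + 20843) = √(-101 + 20843) = √20742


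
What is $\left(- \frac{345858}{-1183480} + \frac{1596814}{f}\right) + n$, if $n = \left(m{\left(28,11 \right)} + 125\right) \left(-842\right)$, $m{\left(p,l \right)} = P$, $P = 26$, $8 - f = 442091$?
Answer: $- \frac{33260986084692893}{261598194420} \approx -1.2715 \cdot 10^{5}$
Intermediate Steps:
$f = -442083$ ($f = 8 - 442091 = -442083$)
$m{\left(p,l \right)} = 26$
$n = -127142$ ($n = \left(26 + 125\right) \left(-842\right) = 151 \left(-842\right) = -127142$)
$\left(- \frac{345858}{-1183480} + \frac{1596814}{f}\right) + n = \left(- \frac{345858}{-1183480} + \frac{1596814}{-442083}\right) - 127142 = \left(\left(-345858\right) \left(- \frac{1}{1183480}\right) + 1596814 \left(- \frac{1}{442083}\right)\right) - 127142 = \left(\frac{172929}{591740} - \frac{1596814}{442083}\right) - 127142 = - \frac{868449745253}{261598194420} - 127142 = - \frac{33260986084692893}{261598194420}$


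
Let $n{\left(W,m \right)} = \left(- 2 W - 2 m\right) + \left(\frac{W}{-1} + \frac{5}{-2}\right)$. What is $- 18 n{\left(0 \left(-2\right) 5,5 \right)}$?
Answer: $225$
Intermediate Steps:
$n{\left(W,m \right)} = - \frac{5}{2} - 3 W - 2 m$ ($n{\left(W,m \right)} = \left(- 2 W - 2 m\right) + \left(W \left(-1\right) + 5 \left(- \frac{1}{2}\right)\right) = \left(- 2 W - 2 m\right) - \left(\frac{5}{2} + W\right) = - \frac{5}{2} - 3 W - 2 m$)
$- 18 n{\left(0 \left(-2\right) 5,5 \right)} = - 18 \left(- \frac{5}{2} - 3 \cdot 0 \left(-2\right) 5 - 10\right) = - 18 \left(- \frac{5}{2} - 3 \cdot 0 \cdot 5 - 10\right) = - 18 \left(- \frac{5}{2} - 0 - 10\right) = - 18 \left(- \frac{5}{2} + 0 - 10\right) = \left(-18\right) \left(- \frac{25}{2}\right) = 225$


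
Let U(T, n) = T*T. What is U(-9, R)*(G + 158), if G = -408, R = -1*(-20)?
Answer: -20250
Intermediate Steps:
R = 20
U(T, n) = T²
U(-9, R)*(G + 158) = (-9)²*(-408 + 158) = 81*(-250) = -20250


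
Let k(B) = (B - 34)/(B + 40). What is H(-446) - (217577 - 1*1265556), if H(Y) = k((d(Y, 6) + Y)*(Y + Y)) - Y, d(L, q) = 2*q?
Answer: 5485364831/5232 ≈ 1.0484e+6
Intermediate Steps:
k(B) = (-34 + B)/(40 + B)
H(Y) = -Y + (-34 + 2*Y*(12 + Y))/(40 + 2*Y*(12 + Y)) (H(Y) = (-34 + (2*6 + Y)*(Y + Y))/(40 + (2*6 + Y)*(Y + Y)) - Y = (-34 + (12 + Y)*(2*Y))/(40 + (12 + Y)*(2*Y)) - Y = (-34 + 2*Y*(12 + Y))/(40 + 2*Y*(12 + Y)) - Y = -Y + (-34 + 2*Y*(12 + Y))/(40 + 2*Y*(12 + Y)))
H(-446) - (217577 - 1*1265556) = (-17 - 446*(12 - 446) - 1*(-446)*(20 - 446*(12 - 446)))/(20 - 446*(12 - 446)) - (217577 - 1*1265556) = (-17 - 446*(-434) - 1*(-446)*(20 - 446*(-434)))/(20 - 446*(-434)) - (217577 - 1265556) = (-17 + 193564 - 1*(-446)*(20 + 193564))/(20 + 193564) - 1*(-1047979) = (-17 + 193564 - 1*(-446)*193584)/193584 + 1047979 = (-17 + 193564 + 86338464)/193584 + 1047979 = (1/193584)*86532011 + 1047979 = 2338703/5232 + 1047979 = 5485364831/5232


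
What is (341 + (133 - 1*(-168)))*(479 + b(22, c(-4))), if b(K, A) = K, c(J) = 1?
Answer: 321642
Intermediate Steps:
(341 + (133 - 1*(-168)))*(479 + b(22, c(-4))) = (341 + (133 - 1*(-168)))*(479 + 22) = (341 + (133 + 168))*501 = (341 + 301)*501 = 642*501 = 321642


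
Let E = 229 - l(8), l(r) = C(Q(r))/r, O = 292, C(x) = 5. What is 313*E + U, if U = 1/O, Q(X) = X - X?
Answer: 41745125/584 ≈ 71481.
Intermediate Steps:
Q(X) = 0
l(r) = 5/r
U = 1/292 ≈ 0.0034247
E = 1827/8 (E = 229 - 5/8 = 1827/8 ≈ 228.38)
313*E + U = 313*(1827/8) + 1/292 = 571851/8 + 1/292 = 41745125/584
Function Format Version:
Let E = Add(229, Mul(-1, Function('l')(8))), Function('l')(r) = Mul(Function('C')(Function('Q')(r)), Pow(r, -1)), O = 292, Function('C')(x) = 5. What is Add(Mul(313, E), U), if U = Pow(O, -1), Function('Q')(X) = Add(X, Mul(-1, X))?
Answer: Rational(41745125, 584) ≈ 71481.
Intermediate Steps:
Function('Q')(X) = 0
Function('l')(r) = Mul(5, Pow(r, -1))
U = Rational(1, 292) (U = Pow(292, -1) = Rational(1, 292) ≈ 0.0034247)
E = Rational(1827, 8) (E = Add(229, Mul(-1, Mul(5, Pow(8, -1)))) = Add(229, Mul(-1, Mul(5, Rational(1, 8)))) = Add(229, Mul(-1, Rational(5, 8))) = Add(229, Rational(-5, 8)) = Rational(1827, 8) ≈ 228.38)
Add(Mul(313, E), U) = Add(Mul(313, Rational(1827, 8)), Rational(1, 292)) = Add(Rational(571851, 8), Rational(1, 292)) = Rational(41745125, 584)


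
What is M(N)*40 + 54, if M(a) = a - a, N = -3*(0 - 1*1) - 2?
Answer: 54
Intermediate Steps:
N = 1 (N = -3*(0 - 1) - 2 = -3*(-1) - 2 = 3 - 2 = 1)
M(a) = 0
M(N)*40 + 54 = 0*40 + 54 = 0 + 54 = 54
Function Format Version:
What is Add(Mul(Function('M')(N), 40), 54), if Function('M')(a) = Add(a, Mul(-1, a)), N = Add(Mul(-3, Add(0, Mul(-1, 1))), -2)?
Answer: 54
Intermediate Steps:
N = 1 (N = Add(Mul(-3, Add(0, -1)), -2) = Add(Mul(-3, -1), -2) = Add(3, -2) = 1)
Function('M')(a) = 0
Add(Mul(Function('M')(N), 40), 54) = Add(Mul(0, 40), 54) = Add(0, 54) = 54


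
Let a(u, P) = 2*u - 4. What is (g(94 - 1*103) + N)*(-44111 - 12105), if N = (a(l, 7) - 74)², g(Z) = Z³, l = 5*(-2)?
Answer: -498917000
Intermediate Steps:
l = -10
a(u, P) = -4 + 2*u
N = 9604 (N = ((-4 + 2*(-10)) - 74)² = ((-4 - 20) - 74)² = (-24 - 74)² = (-98)² = 9604)
(g(94 - 1*103) + N)*(-44111 - 12105) = ((94 - 1*103)³ + 9604)*(-44111 - 12105) = ((94 - 103)³ + 9604)*(-56216) = ((-9)³ + 9604)*(-56216) = (-729 + 9604)*(-56216) = 8875*(-56216) = -498917000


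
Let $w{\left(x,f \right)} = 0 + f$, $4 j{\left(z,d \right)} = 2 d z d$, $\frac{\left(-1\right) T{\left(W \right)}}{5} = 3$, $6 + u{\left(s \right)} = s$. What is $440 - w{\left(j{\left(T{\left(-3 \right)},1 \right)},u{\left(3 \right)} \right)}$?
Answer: $443$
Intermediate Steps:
$u{\left(s \right)} = -6 + s$
$T{\left(W \right)} = -15$ ($T{\left(W \right)} = \left(-5\right) 3 = -15$)
$j{\left(z,d \right)} = \frac{z d^{2}}{2}$ ($j{\left(z,d \right)} = \frac{2 d z d}{4} = \frac{2 z d^{2}}{4} = \frac{z d^{2}}{2}$)
$w{\left(x,f \right)} = f$
$440 - w{\left(j{\left(T{\left(-3 \right)},1 \right)},u{\left(3 \right)} \right)} = 440 - \left(-6 + 3\right) = 440 - -3 = 440 + 3 = 443$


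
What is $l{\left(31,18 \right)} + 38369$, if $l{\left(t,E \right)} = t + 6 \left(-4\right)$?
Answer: $38376$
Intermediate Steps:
$l{\left(t,E \right)} = -24 + t$ ($l{\left(t,E \right)} = t - 24 = -24 + t$)
$l{\left(31,18 \right)} + 38369 = \left(-24 + 31\right) + 38369 = 7 + 38369 = 38376$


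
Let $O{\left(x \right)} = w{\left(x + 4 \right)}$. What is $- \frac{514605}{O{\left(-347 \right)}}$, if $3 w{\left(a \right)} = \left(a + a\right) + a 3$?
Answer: $\frac{44109}{49} \approx 900.18$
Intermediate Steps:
$w{\left(a \right)} = \frac{5 a}{3}$ ($w{\left(a \right)} = \frac{\left(a + a\right) + a 3}{3} = \frac{2 a + 3 a}{3} = \frac{5 a}{3}$)
$O{\left(x \right)} = \frac{20}{3} + \frac{5 x}{3}$ ($O{\left(x \right)} = \frac{5 \left(x + 4\right)}{3} = \frac{5 \left(4 + x\right)}{3} = \frac{20}{3} + \frac{5 x}{3}$)
$- \frac{514605}{O{\left(-347 \right)}} = - \frac{514605}{\frac{20}{3} + \frac{5}{3} \left(-347\right)} = - \frac{514605}{\frac{20}{3} - \frac{1735}{3}} = - \frac{514605}{- \frac{1715}{3}} = \left(-514605\right) \left(- \frac{3}{1715}\right) = \frac{44109}{49}$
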